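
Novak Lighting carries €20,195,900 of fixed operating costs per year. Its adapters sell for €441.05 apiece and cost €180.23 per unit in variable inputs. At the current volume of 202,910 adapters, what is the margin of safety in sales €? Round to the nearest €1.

Unit CM = price − variable cost = €441.05 − €180.23 = €260.82. Break-even units = €20,195,900 ÷ €260.82 = 77,432.33; break-even revenue = 77,432.33 × €441.05 = €34,151,528.62.
Current sales = 202,910 × €441.05 = €89,493,455.50.
Margin of safety = €89,493,455.50 − €34,151,528.62 = €55,341,927.

€55,341,927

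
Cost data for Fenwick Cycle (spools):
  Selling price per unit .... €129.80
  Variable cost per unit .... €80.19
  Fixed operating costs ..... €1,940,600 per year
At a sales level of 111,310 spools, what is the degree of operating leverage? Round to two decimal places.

Total contribution margin = 111,310 × €49.61 = €5,522,089.10.
Subtracting fixed costs: EBIT = €5,522,089.10 − €1,940,600 = €3,581,489.10.
Degree of operating leverage = €5,522,089.10 / €3,581,489.10 = 1.5418.

1.54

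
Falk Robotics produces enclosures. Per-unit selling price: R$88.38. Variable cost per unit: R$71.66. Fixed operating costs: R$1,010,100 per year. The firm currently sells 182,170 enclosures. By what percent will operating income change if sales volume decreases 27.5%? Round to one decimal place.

-41.1%

Contribution at this volume is 182,170 × R$16.72 = R$3,045,882.40.
Subtracting fixed costs: EBIT = R$3,045,882.40 − R$1,010,100 = R$2,035,782.40.
Degree of operating leverage = R$3,045,882.40 / R$2,035,782.40 = 1.4962.
%ΔEBIT = DOL × %ΔSales = 1.4962 × -27.5% = -41.1%.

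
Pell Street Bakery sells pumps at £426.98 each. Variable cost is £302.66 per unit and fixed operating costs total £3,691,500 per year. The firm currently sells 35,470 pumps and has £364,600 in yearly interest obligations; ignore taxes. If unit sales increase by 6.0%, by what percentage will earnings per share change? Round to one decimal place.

+74.8%

Total contribution margin = 35,470 × £124.32 = £4,409,630.40.
Operating income = contribution − fixed costs = £4,409,630.40 − £3,691,500 = £718,130.40.
Interest = £364,600.00, so EBIT − I = £353,530.40.
Degree of combined leverage = contribution ÷ (EBIT − I) = £4,409,630.40 ÷ £353,530.40 = 12.4731.
EPS therefore changes by 12.4731 × (+6.0%) = +74.8%.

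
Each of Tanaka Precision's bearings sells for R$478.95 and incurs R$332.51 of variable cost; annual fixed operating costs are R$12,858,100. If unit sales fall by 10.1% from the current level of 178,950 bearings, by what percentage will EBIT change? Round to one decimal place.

Total contribution margin = 178,950 × R$146.44 = R$26,205,438.00.
Operating income = contribution − fixed costs = R$26,205,438.00 − R$12,858,100 = R$13,347,338.00.
So DOL = total CM / EBIT = R$26,205,438.00 / R$13,347,338.00 = 1.9633.
Operating income changes by 1.9633 × -10.1% = -19.8%.

-19.8%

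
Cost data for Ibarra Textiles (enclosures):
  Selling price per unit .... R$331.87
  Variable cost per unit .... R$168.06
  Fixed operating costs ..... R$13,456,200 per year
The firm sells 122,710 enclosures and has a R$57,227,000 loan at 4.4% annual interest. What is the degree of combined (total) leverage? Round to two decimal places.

4.87

Total contribution margin = 122,710 × R$163.81 = R$20,101,125.10.
Subtracting fixed costs: EBIT = R$20,101,125.10 − R$13,456,200 = R$6,644,925.10. Interest = R$2,517,988.00, so EBIT − I = R$4,126,937.10.
Degree of total leverage = total CM / (EBIT − interest) = R$20,101,125.10 / R$4,126,937.10 = 4.8707.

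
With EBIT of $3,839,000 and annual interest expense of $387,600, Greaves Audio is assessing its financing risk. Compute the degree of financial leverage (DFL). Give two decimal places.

1.11

Interest = $387,600.00.
DFL = EBIT ÷ (EBIT − I) = $3,839,000 ÷ ($3,839,000 − $387,600.00) = $3,839,000 ÷ $3,451,400.00 = 1.1123.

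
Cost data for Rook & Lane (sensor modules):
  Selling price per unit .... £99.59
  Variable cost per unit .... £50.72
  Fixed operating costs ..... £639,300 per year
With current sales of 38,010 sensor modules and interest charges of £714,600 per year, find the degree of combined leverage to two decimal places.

Total contribution margin = 38,010 × £48.87 = £1,857,548.70.
EBIT = £1,857,548.70 − £639,300 = £1,218,248.70. Interest = £714,600.00.
DOL = £1,857,548.70 ÷ £1,218,248.70 = 1.5248; DFL = £1,218,248.70 ÷ £503,648.70 = 2.4188.
Combined leverage = 1.5248 × 2.4188 = 3.6882.

3.69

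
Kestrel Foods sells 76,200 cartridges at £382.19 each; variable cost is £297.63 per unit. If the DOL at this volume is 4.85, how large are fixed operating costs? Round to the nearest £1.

£5,114,921

Total contribution margin = 76,200 × £84.56 = £6,443,472.00.
DOL = contribution / EBIT, so EBIT = £6,443,472.00 / 4.85 = £1,328,550.93.
Fixed costs = CM − EBIT = £6,443,472.00 − £1,328,550.93 = £5,114,921.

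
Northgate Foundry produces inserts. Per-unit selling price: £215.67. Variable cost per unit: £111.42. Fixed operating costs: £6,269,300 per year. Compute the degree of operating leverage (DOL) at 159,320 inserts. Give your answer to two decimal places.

1.61

Contribution at this volume is 159,320 × £104.25 = £16,609,110.00.
EBIT = £16,609,110.00 − £6,269,300 = £10,339,810.00.
So DOL = total CM / EBIT = £16,609,110.00 / £10,339,810.00 = 1.6063.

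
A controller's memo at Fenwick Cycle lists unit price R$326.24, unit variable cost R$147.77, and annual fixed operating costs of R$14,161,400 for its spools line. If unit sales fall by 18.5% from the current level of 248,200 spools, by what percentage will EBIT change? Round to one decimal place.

Contribution at this volume is 248,200 × R$178.47 = R$44,296,254.00.
Operating income = contribution − fixed costs = R$44,296,254.00 − R$14,161,400 = R$30,134,854.00.
So DOL = total CM / EBIT = R$44,296,254.00 / R$30,134,854.00 = 1.4699.
Operating income changes by 1.4699 × -18.5% = -27.2%.

-27.2%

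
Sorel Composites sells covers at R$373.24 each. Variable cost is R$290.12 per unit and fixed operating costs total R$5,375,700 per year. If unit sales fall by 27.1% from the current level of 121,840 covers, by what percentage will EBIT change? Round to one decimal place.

At 121,840 units, contribution = 121,840 × R$83.12 = R$10,127,340.80.
EBIT = R$10,127,340.80 − R$5,375,700 = R$4,751,640.80.
So DOL = total CM / EBIT = R$10,127,340.80 / R$4,751,640.80 = 2.1313.
Operating income changes by 2.1313 × -27.1% = -57.8%.

-57.8%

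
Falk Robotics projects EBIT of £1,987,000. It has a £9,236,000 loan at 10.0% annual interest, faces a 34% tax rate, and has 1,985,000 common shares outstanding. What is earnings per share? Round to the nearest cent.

£0.35

Interest = £923,600.00, so EBT = £1,987,000 − £923,600.00 = £1,063,400.00.
After tax at 34%: net income = £1,063,400.00 × 0.66 = £701,844.00.
EPS = £701,844.00 ÷ 1,985,000 = £0.35.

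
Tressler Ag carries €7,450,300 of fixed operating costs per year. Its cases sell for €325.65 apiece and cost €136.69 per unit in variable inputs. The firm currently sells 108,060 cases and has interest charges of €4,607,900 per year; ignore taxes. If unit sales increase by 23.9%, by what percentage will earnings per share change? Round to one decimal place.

At 108,060 units, contribution = 108,060 × €188.96 = €20,419,017.60.
Subtracting fixed costs: EBIT = €20,419,017.60 − €7,450,300 = €12,968,717.60.
Interest = €4,607,900.00, so EBIT − I = €8,360,817.60.
DCL = total CM / (EBIT − I) = €20,419,017.60 / €8,360,817.60 = 2.4422.
EPS therefore changes by 2.4422 × (+23.9%) = +58.4%.

+58.4%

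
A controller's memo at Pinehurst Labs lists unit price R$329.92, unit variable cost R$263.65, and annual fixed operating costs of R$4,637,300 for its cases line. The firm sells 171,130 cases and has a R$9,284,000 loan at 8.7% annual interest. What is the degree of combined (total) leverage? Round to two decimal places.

Total contribution margin = 171,130 × R$66.27 = R$11,340,785.10.
Operating income = contribution − fixed costs = R$11,340,785.10 − R$4,637,300 = R$6,703,485.10. Interest = R$807,708.00.
DOL = R$11,340,785.10 ÷ R$6,703,485.10 = 1.6918; DFL = R$6,703,485.10 ÷ R$5,895,777.10 = 1.1370.
DCL = DOL × DFL = 1.6918 × 1.1370 = 1.9236.

1.92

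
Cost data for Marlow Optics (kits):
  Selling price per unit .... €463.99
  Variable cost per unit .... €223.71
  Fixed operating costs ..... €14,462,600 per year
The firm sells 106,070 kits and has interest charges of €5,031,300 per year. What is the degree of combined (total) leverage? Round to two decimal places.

4.25

Total contribution margin = 106,070 × €240.28 = €25,486,499.60.
EBIT = €25,486,499.60 − €14,462,600 = €11,023,899.60. Interest = €5,031,300.00, so EBIT − I = €5,992,599.60.
Degree of total leverage = total CM / (EBIT − interest) = €25,486,499.60 / €5,992,599.60 = 4.2530.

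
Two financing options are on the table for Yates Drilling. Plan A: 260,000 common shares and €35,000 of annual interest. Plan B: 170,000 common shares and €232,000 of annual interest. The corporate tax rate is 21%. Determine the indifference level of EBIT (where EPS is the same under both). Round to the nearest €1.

At indifference, (EBIT − 35,000)(1 − t)/260,000 = (EBIT − 232,000)(1 − t)/170,000.
The (1 − t) factor cancels: (EBIT − 35,000) × 170,000 = (EBIT − 232,000) × 260,000.
Solving, EBIT = (232,000·260,000 − 35,000·170,000) / (260,000 − 170,000) = 54,370,000,000 / 90,000 = 604,111.11.

€604,111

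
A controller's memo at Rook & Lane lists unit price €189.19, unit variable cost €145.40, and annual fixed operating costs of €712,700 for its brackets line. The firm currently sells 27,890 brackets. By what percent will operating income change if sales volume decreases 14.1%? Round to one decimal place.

-33.9%

Total contribution margin = 27,890 × €43.79 = €1,221,303.10.
EBIT = €1,221,303.10 − €712,700 = €508,603.10.
So DOL = total CM / EBIT = €1,221,303.10 / €508,603.10 = 2.4013.
Operating income changes by 2.4013 × -14.1% = -33.9%.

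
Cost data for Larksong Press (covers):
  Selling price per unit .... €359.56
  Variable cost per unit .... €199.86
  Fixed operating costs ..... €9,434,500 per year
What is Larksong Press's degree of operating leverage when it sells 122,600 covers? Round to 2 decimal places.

Contribution at this volume is 122,600 × €159.70 = €19,579,220.00.
Subtracting fixed costs: EBIT = €19,579,220.00 − €9,434,500 = €10,144,720.00.
Degree of operating leverage = €19,579,220.00 / €10,144,720.00 = 1.9300.

1.93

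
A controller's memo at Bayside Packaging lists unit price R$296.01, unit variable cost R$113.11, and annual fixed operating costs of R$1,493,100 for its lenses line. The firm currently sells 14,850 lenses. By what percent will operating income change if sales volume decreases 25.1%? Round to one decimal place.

Contribution at this volume is 14,850 × R$182.90 = R$2,716,065.00.
Operating income = contribution − fixed costs = R$2,716,065.00 − R$1,493,100 = R$1,222,965.00.
So DOL = total CM / EBIT = R$2,716,065.00 / R$1,222,965.00 = 2.2209.
So EBIT moves 2.2209 × (-25.1%) = -55.7%.

-55.7%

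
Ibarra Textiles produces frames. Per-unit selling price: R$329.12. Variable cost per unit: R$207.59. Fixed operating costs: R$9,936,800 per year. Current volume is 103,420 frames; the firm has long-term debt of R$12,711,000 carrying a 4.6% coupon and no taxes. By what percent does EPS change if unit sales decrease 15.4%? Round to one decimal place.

-94.6%

Total contribution margin = 103,420 × R$121.53 = R$12,568,632.60.
EBIT = R$12,568,632.60 − R$9,936,800 = R$2,631,832.60.
After interest of R$584,706.00, pre-tax earnings = R$2,047,126.60.
DCL = total CM / (EBIT − I) = R$12,568,632.60 / R$2,047,126.60 = 6.1396.
EPS therefore changes by 6.1396 × (-15.4%) = -94.6%.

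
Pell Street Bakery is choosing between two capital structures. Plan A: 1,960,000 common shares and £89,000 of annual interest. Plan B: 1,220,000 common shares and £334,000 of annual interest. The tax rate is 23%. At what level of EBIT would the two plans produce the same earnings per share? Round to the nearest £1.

At indifference, (EBIT − 89,000)(1 − t)/1,960,000 = (EBIT − 334,000)(1 − t)/1,220,000.
Cancelling (1 − t) and cross-multiplying: 1,220,000·(EBIT − 89,000) = 1,960,000·(EBIT − 334,000).
EBIT × (1,960,000 − 1,220,000) = 334,000 × 1,960,000 − 89,000 × 1,220,000 = 546,060,000,000, so EBIT = 546,060,000,000 ÷ 740,000 = 737,918.92.

£737,919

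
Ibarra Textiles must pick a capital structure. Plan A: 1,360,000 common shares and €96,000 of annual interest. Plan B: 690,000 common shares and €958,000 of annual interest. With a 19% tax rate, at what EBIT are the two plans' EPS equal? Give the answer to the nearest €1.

Set EPS_A = EPS_B: (EBIT − €96,000)(1 − 0.19) ÷ 1,360,000 = (EBIT − €958,000)(1 − 0.19) ÷ 690,000.
Cancelling (1 − t) and cross-multiplying: 690,000·(EBIT − 96,000) = 1,360,000·(EBIT − 958,000).
EBIT × (1,360,000 − 690,000) = 958,000 × 1,360,000 − 96,000 × 690,000 = 1,236,640,000,000, so EBIT = 1,236,640,000,000 ÷ 670,000 = 1,845,731.34.

€1,845,731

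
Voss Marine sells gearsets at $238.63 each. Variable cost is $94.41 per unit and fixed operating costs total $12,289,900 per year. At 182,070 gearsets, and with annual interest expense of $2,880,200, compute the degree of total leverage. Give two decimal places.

Contribution at this volume is 182,070 × $144.22 = $26,258,135.40.
Operating income = contribution − fixed costs = $26,258,135.40 − $12,289,900 = $13,968,235.40. Interest = $2,880,200.00.
DOL = $26,258,135.40 ÷ $13,968,235.40 = 1.8798; DFL = $13,968,235.40 ÷ $11,088,035.40 = 1.2598.
Combined leverage = 1.8798 × 1.2598 = 2.3682.

2.37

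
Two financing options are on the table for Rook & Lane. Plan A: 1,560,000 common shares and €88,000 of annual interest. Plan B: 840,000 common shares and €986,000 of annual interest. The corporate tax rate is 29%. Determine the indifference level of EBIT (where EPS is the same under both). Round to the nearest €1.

€2,033,667

Set EPS_A = EPS_B: (EBIT − €88,000)(1 − 0.29) ÷ 1,560,000 = (EBIT − €986,000)(1 − 0.29) ÷ 840,000.
The (1 − t) factor cancels: (EBIT − 88,000) × 840,000 = (EBIT − 986,000) × 1,560,000.
Solving, EBIT = (986,000·1,560,000 − 88,000·840,000) / (1,560,000 − 840,000) = 1,464,240,000,000 / 720,000 = 2,033,666.67.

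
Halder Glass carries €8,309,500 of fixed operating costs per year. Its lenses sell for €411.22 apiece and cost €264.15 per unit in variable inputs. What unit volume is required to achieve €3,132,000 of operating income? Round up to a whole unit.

77,797 lenses

Unit CM = price − variable cost = €411.22 − €264.15 = €147.07.
Required volume = (fixed costs + target profit) ÷ CM = (€8,309,500 + €3,132,000) ÷ €147.07 = 77,796.29, so 77,797 lenses.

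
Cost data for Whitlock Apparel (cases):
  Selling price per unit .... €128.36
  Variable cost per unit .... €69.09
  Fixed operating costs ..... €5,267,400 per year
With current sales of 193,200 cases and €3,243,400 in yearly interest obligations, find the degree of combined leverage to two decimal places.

3.89

At 193,200 units, contribution = 193,200 × €59.27 = €11,450,964.00.
Operating income = contribution − fixed costs = €11,450,964.00 − €5,267,400 = €6,183,564.00. Interest = €3,243,400.00, so EBIT − I = €2,940,164.00.
DCL = contribution ÷ (EBIT − I) = €11,450,964.00 ÷ €2,940,164.00 = 3.8947.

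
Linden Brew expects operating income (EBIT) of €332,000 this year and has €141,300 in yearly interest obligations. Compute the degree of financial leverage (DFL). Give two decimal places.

1.74

Interest = €141,300.00.
DFL = EBIT ÷ (EBIT − I) = €332,000 ÷ (€332,000 − €141,300.00) = €332,000 ÷ €190,700.00 = 1.7410.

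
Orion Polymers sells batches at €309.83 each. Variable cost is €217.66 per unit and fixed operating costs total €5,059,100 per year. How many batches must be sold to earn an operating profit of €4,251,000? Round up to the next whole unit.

Unit CM = price − variable cost = €309.83 − €217.66 = €92.17.
Required volume = (fixed costs + target profit) ÷ CM = (€5,059,100 + €4,251,000) ÷ €92.17 = 101,010.09, so 101,011 batches.

101,011 batches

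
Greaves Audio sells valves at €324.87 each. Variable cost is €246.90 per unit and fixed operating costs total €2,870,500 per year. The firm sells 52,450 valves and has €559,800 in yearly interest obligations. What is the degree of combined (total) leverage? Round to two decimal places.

Contribution at this volume is 52,450 × €77.97 = €4,089,526.50.
Subtracting fixed costs: EBIT = €4,089,526.50 − €2,870,500 = €1,219,026.50. Interest = €559,800.00, so EBIT − I = €659,226.50.
Degree of total leverage = total CM / (EBIT − interest) = €4,089,526.50 / €659,226.50 = 6.2035.

6.20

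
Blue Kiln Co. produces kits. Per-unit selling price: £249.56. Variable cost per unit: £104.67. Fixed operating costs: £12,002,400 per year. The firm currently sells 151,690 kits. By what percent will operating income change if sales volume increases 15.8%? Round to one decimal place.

Total contribution margin = 151,690 × £144.89 = £21,978,364.10.
Operating income = contribution − fixed costs = £21,978,364.10 − £12,002,400 = £9,975,964.10.
So DOL = total CM / EBIT = £21,978,364.10 / £9,975,964.10 = 2.2031.
%ΔEBIT = DOL × %ΔSales = 2.2031 × +15.8% = +34.8%.

+34.8%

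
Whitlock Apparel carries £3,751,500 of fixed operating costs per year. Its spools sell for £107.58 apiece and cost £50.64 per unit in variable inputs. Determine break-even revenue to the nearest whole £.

£7,087,924

Contribution margin per unit = £107.58 − £50.64 = £56.94, a CM ratio of £56.94 ÷ £107.58 = 0.5293.
Break-even sales = FC ÷ CM ratio = £3,751,500 × £107.58 / £56.94 = £7,087,924.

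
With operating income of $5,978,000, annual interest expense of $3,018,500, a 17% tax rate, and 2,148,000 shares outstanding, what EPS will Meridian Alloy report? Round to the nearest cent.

$1.14

Interest = $3,018,500.00, so EBT = $5,978,000 − $3,018,500.00 = $2,959,500.00.
After tax at 17%: net income = $2,959,500.00 × 0.83 = $2,456,385.00.
EPS = $2,456,385.00 ÷ 2,148,000 = $1.14.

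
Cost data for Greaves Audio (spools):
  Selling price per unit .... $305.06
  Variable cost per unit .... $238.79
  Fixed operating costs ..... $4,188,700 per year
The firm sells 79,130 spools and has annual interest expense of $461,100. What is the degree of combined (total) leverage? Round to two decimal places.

Contribution at this volume is 79,130 × $66.27 = $5,243,945.10.
EBIT = $5,243,945.10 − $4,188,700 = $1,055,245.10. Interest = $461,100.00.
DOL = $5,243,945.10 ÷ $1,055,245.10 = 4.9694; DFL = $1,055,245.10 ÷ $594,145.10 = 1.7761.
Combined leverage = 4.9694 × 1.7761 = 8.8262.

8.83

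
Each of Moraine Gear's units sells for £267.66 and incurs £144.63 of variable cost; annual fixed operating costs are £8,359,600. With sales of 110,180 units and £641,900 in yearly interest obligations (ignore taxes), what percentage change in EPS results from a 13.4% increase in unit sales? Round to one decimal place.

Contribution at this volume is 110,180 × £123.03 = £13,555,445.40.
Operating income = contribution − fixed costs = £13,555,445.40 − £8,359,600 = £5,195,845.40.
After interest of £641,900.00, pre-tax earnings = £4,553,945.40.
Degree of combined leverage = contribution ÷ (EBIT − I) = £13,555,445.40 ÷ £4,553,945.40 = 2.9766.
EPS therefore changes by 2.9766 × (+13.4%) = +39.9%.

+39.9%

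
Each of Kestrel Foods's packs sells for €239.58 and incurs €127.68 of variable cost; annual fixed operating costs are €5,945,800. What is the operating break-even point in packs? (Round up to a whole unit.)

Contribution margin per unit = €239.58 − €127.68 = €111.90.
Units to break even: €5,945,800 ÷ €111.90 = 53,134.94, rounded up to 53,135.

53,135 packs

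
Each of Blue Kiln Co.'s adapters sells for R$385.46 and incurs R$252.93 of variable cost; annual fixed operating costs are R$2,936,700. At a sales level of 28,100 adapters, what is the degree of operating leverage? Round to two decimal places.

Contribution at this volume is 28,100 × R$132.53 = R$3,724,093.00.
Operating income = contribution − fixed costs = R$3,724,093.00 − R$2,936,700 = R$787,393.00.
So DOL = total CM / EBIT = R$3,724,093.00 / R$787,393.00 = 4.7296.

4.73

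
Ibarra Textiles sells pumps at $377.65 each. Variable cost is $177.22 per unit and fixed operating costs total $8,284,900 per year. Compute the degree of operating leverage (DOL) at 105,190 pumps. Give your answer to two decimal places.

1.65

At 105,190 units, contribution = 105,190 × $200.43 = $21,083,231.70.
Subtracting fixed costs: EBIT = $21,083,231.70 − $8,284,900 = $12,798,331.70.
So DOL = total CM / EBIT = $21,083,231.70 / $12,798,331.70 = 1.6473.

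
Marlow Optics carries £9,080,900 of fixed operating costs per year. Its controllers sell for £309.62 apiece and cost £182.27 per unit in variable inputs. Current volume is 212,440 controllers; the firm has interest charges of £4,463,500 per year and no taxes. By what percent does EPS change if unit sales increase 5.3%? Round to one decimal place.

+10.6%

Total contribution margin = 212,440 × £127.35 = £27,054,234.00.
Operating income = contribution − fixed costs = £27,054,234.00 − £9,080,900 = £17,973,334.00.
After interest of £4,463,500.00, pre-tax earnings = £13,509,834.00.
Degree of combined leverage = contribution ÷ (EBIT − I) = £27,054,234.00 ÷ £13,509,834.00 = 2.0026.
%ΔEPS = DCL × %ΔSales = 2.0026 × +5.3% = +10.6%.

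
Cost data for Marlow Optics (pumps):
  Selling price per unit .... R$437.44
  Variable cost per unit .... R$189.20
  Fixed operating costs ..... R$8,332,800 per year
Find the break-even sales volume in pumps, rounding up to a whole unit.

Each unit contributes R$437.44 − R$189.20 = R$248.24.
Break-even volume = fixed costs ÷ CM per unit = R$8,332,800 ÷ R$248.24 = 33,567.52, so 33,568 pumps.

33,568 pumps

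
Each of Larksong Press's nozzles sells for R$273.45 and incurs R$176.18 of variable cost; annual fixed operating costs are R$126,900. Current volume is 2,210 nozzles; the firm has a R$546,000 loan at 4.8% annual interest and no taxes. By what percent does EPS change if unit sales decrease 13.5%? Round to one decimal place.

-46.9%

At 2,210 units, contribution = 2,210 × R$97.27 = R$214,966.70.
EBIT = R$214,966.70 − R$126,900 = R$88,066.70.
Interest = R$26,208.00, so EBIT − I = R$61,858.70.
DCL = total CM / (EBIT − I) = R$214,966.70 / R$61,858.70 = 3.4751.
%ΔEPS = DCL × %ΔSales = 3.4751 × -13.5% = -46.9%.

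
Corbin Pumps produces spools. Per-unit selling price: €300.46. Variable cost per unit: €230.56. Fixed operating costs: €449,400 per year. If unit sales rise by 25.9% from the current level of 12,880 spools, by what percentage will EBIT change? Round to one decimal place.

+51.7%

Total contribution margin = 12,880 × €69.90 = €900,312.00.
Subtracting fixed costs: EBIT = €900,312.00 − €449,400 = €450,912.00.
Degree of operating leverage = €900,312.00 / €450,912.00 = 1.9966.
%ΔEBIT = DOL × %ΔSales = 1.9966 × +25.9% = +51.7%.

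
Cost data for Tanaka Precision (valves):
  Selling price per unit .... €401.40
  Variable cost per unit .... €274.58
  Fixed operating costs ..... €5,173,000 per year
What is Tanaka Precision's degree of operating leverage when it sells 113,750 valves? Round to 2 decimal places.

1.56

At 113,750 units, contribution = 113,750 × €126.82 = €14,425,775.00.
EBIT = €14,425,775.00 − €5,173,000 = €9,252,775.00.
DOL = contribution ÷ EBIT = €14,425,775.00 ÷ €9,252,775.00 = 1.5591.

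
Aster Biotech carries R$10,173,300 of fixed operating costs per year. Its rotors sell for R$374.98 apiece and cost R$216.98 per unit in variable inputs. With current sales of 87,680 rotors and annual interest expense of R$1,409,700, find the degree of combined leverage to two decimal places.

Contribution at this volume is 87,680 × R$158.00 = R$13,853,440.00.
Operating income = contribution − fixed costs = R$13,853,440.00 − R$10,173,300 = R$3,680,140.00. Interest = R$1,409,700.00.
DOL = R$13,853,440.00 ÷ R$3,680,140.00 = 3.7644; DFL = R$3,680,140.00 ÷ R$2,270,440.00 = 1.6209.
Combined leverage = 3.7644 × 1.6209 = 6.1017.

6.10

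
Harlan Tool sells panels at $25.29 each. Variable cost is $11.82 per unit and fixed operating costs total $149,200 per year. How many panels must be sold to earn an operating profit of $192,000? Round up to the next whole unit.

Each unit contributes $25.29 − $11.82 = $13.47.
Need Q such that Q × $13.47 − $149,200 = $192,000, i.e. Q = $341,200 / $13.47 = 25,330.36 → 25,331.

25,331 panels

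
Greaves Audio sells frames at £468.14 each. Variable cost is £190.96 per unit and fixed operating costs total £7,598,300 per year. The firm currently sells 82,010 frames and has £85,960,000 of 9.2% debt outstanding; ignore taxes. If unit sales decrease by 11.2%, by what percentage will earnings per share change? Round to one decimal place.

-35.2%

At 82,010 units, contribution = 82,010 × £277.18 = £22,731,531.80.
Subtracting fixed costs: EBIT = £22,731,531.80 − £7,598,300 = £15,133,231.80.
After interest of £7,908,320.00, pre-tax earnings = £7,224,911.80.
Degree of combined leverage = contribution ÷ (EBIT − I) = £22,731,531.80 ÷ £7,224,911.80 = 3.1463.
%ΔEPS = DCL × %ΔSales = 3.1463 × -11.2% = -35.2%.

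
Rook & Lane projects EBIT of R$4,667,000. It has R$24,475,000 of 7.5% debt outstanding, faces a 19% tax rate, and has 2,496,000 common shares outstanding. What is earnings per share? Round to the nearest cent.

R$0.92

Interest = R$1,835,625.00, so EBT = R$4,667,000 − R$1,835,625.00 = R$2,831,375.00.
After tax at 19%: net income = R$2,831,375.00 × 0.81 = R$2,293,413.75.
EPS = R$2,293,413.75 ÷ 2,496,000 = R$0.92.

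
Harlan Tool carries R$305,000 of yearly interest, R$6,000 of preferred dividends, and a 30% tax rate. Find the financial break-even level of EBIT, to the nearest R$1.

Preferred dividends are paid after tax, so their pre-tax equivalent is R$6,000 ÷ (1 − 0.30) = R$8,571.43.
Financial break-even EBIT = interest + D_p ÷ (1 − t) = R$305,000 + R$8,571.43 = R$313,571.43.

R$313,571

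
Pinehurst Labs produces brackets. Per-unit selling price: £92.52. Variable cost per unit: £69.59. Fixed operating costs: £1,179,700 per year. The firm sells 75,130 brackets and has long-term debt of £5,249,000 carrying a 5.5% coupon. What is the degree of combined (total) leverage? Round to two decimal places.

Contribution at this volume is 75,130 × £22.93 = £1,722,730.90.
Subtracting fixed costs: EBIT = £1,722,730.90 − £1,179,700 = £543,030.90. Interest = £288,695.00.
DOL = £1,722,730.90 ÷ £543,030.90 = 3.1724; DFL = £543,030.90 ÷ £254,335.90 = 2.1351.
Combined leverage = 3.1724 × 2.1351 = 6.7734.

6.77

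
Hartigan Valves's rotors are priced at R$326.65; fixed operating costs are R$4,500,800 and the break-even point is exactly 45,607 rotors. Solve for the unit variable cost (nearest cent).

R$227.96

Contribution per unit must be FC / Q = R$4,500,800 / 45,607 = R$98.6866.
Variable cost per unit = R$326.65 − R$98.6866 = R$227.96.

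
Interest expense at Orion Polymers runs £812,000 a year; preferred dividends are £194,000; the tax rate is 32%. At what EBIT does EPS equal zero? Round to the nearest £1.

£1,097,294

Grossing the preferred dividend up to pre-tax terms: £194,000 / (1 − 0.32) = £285,294.12.
Financial break-even EBIT = interest + D_p ÷ (1 − t) = £812,000 + £285,294.12 = £1,097,294.12.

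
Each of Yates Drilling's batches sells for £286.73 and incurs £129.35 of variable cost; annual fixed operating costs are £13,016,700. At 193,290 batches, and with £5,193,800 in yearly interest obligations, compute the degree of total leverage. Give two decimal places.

2.49

Contribution at this volume is 193,290 × £157.38 = £30,419,980.20.
EBIT = £30,419,980.20 − £13,016,700 = £17,403,280.20. Interest = £5,193,800.00, so EBIT − I = £12,209,480.20.
Degree of total leverage = total CM / (EBIT − interest) = £30,419,980.20 / £12,209,480.20 = 2.4915.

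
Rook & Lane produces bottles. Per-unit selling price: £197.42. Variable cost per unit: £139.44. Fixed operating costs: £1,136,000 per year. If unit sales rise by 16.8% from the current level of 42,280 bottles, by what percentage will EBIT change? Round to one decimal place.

+31.3%

Contribution at this volume is 42,280 × £57.98 = £2,451,394.40.
Operating income = contribution − fixed costs = £2,451,394.40 − £1,136,000 = £1,315,394.40.
Degree of operating leverage = £2,451,394.40 / £1,315,394.40 = 1.8636.
So EBIT moves 1.8636 × (+16.8%) = +31.3%.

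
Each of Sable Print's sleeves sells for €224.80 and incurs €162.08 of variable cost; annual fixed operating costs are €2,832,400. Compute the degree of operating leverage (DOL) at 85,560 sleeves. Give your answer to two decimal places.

2.12

Total contribution margin = 85,560 × €62.72 = €5,366,323.20.
EBIT = €5,366,323.20 − €2,832,400 = €2,533,923.20.
DOL = contribution ÷ EBIT = €5,366,323.20 ÷ €2,533,923.20 = 2.1178.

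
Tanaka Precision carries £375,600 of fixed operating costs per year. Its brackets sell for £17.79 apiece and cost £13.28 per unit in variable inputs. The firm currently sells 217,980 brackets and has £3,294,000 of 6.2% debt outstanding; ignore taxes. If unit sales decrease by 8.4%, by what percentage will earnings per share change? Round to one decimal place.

-20.5%

Contribution at this volume is 217,980 × £4.51 = £983,089.80.
Operating income = contribution − fixed costs = £983,089.80 − £375,600 = £607,489.80.
After interest of £204,228.00, pre-tax earnings = £403,261.80.
DCL = total CM / (EBIT − I) = £983,089.80 / £403,261.80 = 2.4378.
%ΔEPS = DCL × %ΔSales = 2.4378 × -8.4% = -20.5%.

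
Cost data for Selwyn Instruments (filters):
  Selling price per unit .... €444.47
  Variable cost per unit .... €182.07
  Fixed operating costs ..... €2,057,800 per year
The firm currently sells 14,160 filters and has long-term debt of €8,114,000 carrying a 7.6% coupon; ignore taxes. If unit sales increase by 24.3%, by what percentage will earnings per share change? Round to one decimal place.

+86.7%

At 14,160 units, contribution = 14,160 × €262.40 = €3,715,584.00.
EBIT = €3,715,584.00 − €2,057,800 = €1,657,784.00.
Interest = €616,664.00, so EBIT − I = €1,041,120.00.
DCL = total CM / (EBIT − I) = €3,715,584.00 / €1,041,120.00 = 3.5688.
EPS therefore changes by 3.5688 × (+24.3%) = +86.7%.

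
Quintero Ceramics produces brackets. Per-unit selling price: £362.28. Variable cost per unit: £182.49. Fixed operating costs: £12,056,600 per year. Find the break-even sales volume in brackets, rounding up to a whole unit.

67,060 brackets

Unit CM = price − variable cost = £362.28 − £182.49 = £179.79.
Break-even volume = fixed costs ÷ CM per unit = £12,056,600 ÷ £179.79 = 67,059.35, so 67,060 brackets.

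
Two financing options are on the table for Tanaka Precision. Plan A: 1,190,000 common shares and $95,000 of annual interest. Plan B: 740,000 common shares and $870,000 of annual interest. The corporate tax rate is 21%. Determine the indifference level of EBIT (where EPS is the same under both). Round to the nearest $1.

$2,144,444

At indifference, (EBIT − 95,000)(1 − t)/1,190,000 = (EBIT − 870,000)(1 − t)/740,000.
Cancelling (1 − t) and cross-multiplying: 740,000·(EBIT − 95,000) = 1,190,000·(EBIT − 870,000).
Solving, EBIT = (870,000·1,190,000 − 95,000·740,000) / (1,190,000 − 740,000) = 965,000,000,000 / 450,000 = 2,144,444.44.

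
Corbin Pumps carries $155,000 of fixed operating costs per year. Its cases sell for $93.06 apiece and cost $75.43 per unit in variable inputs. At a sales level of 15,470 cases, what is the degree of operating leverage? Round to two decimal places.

Contribution at this volume is 15,470 × $17.63 = $272,736.10.
Operating income = contribution − fixed costs = $272,736.10 − $155,000 = $117,736.10.
Degree of operating leverage = $272,736.10 / $117,736.10 = 2.3165.

2.32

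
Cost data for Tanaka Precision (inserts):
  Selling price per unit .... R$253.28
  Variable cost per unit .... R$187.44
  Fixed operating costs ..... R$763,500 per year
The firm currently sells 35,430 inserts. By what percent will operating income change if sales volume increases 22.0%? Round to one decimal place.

Total contribution margin = 35,430 × R$65.84 = R$2,332,711.20.
Operating income = contribution − fixed costs = R$2,332,711.20 − R$763,500 = R$1,569,211.20.
Degree of operating leverage = R$2,332,711.20 / R$1,569,211.20 = 1.4866.
%ΔEBIT = DOL × %ΔSales = 1.4866 × +22.0% = +32.7%.

+32.7%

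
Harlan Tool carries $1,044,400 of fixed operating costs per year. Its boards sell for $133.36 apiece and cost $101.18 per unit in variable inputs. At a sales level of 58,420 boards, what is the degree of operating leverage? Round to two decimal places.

2.25

Contribution at this volume is 58,420 × $32.18 = $1,879,955.60.
Subtracting fixed costs: EBIT = $1,879,955.60 − $1,044,400 = $835,555.60.
So DOL = total CM / EBIT = $1,879,955.60 / $835,555.60 = 2.2499.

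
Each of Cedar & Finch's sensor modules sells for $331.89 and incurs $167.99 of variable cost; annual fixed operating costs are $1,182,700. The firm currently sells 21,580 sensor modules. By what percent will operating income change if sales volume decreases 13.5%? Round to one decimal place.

Total contribution margin = 21,580 × $163.90 = $3,536,962.00.
EBIT = $3,536,962.00 − $1,182,700 = $2,354,262.00.
DOL = contribution ÷ EBIT = $3,536,962.00 ÷ $2,354,262.00 = 1.5024.
%ΔEBIT = DOL × %ΔSales = 1.5024 × -13.5% = -20.3%.

-20.3%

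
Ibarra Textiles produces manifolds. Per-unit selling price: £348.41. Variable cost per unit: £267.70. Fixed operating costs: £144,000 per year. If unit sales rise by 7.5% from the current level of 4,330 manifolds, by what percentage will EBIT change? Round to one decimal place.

+12.8%

At 4,330 units, contribution = 4,330 × £80.71 = £349,474.30.
Operating income = contribution − fixed costs = £349,474.30 − £144,000 = £205,474.30.
Degree of operating leverage = £349,474.30 / £205,474.30 = 1.7008.
%ΔEBIT = DOL × %ΔSales = 1.7008 × +7.5% = +12.8%.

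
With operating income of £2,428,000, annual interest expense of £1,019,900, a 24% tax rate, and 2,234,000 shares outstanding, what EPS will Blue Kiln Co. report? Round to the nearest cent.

Pre-tax income = £2,428,000 − £1,019,900.00 = £1,408,100.00.
After tax at 24%: net income = £1,408,100.00 × 0.76 = £1,070,156.00.
Per share: £1,070,156.00 / 2,234,000 shares = £0.48.

£0.48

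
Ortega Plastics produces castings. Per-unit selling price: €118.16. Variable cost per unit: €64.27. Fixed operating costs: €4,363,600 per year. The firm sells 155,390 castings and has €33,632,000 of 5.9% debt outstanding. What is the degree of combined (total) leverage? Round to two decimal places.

Contribution at this volume is 155,390 × €53.89 = €8,373,967.10.
EBIT = €8,373,967.10 − €4,363,600 = €4,010,367.10. Interest = €1,984,288.00.
DOL = €8,373,967.10 ÷ €4,010,367.10 = 2.0881; DFL = €4,010,367.10 ÷ €2,026,079.10 = 1.9794.
DCL = DOL × DFL = 2.0881 × 1.9794 = 4.1332.

4.13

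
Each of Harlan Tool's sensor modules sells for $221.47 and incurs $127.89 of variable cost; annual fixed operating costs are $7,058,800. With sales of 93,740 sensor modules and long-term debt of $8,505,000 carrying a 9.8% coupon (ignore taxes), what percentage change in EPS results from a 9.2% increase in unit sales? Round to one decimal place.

At 93,740 units, contribution = 93,740 × $93.58 = $8,772,189.20.
Subtracting fixed costs: EBIT = $8,772,189.20 − $7,058,800 = $1,713,389.20.
Interest = $833,490.00, so EBIT − I = $879,899.20.
DCL = total CM / (EBIT − I) = $8,772,189.20 / $879,899.20 = 9.9695.
%ΔEPS = DCL × %ΔSales = 9.9695 × +9.2% = +91.7%.

+91.7%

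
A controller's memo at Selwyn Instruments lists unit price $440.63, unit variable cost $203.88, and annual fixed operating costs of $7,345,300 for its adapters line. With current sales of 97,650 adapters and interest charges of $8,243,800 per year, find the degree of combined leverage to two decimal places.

Contribution at this volume is 97,650 × $236.75 = $23,118,637.50.
EBIT = $23,118,637.50 − $7,345,300 = $15,773,337.50. Interest = $8,243,800.00, so EBIT − I = $7,529,537.50.
DCL = contribution ÷ (EBIT − I) = $23,118,637.50 ÷ $7,529,537.50 = 3.0704.

3.07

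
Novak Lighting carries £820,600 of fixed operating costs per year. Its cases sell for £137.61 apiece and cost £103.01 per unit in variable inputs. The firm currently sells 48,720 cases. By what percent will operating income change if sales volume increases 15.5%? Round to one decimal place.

Total contribution margin = 48,720 × £34.60 = £1,685,712.00.
EBIT = £1,685,712.00 − £820,600 = £865,112.00.
So DOL = total CM / EBIT = £1,685,712.00 / £865,112.00 = 1.9485.
%ΔEBIT = DOL × %ΔSales = 1.9485 × +15.5% = +30.2%.

+30.2%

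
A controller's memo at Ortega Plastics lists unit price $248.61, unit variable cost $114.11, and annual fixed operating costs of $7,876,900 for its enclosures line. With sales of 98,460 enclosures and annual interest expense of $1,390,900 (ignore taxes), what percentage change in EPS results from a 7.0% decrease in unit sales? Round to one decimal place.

-23.3%

At 98,460 units, contribution = 98,460 × $134.50 = $13,242,870.00.
Subtracting fixed costs: EBIT = $13,242,870.00 − $7,876,900 = $5,365,970.00.
After interest of $1,390,900.00, pre-tax earnings = $3,975,070.00.
DCL = total CM / (EBIT − I) = $13,242,870.00 / $3,975,070.00 = 3.3315.
%ΔEPS = DCL × %ΔSales = 3.3315 × -7.0% = -23.3%.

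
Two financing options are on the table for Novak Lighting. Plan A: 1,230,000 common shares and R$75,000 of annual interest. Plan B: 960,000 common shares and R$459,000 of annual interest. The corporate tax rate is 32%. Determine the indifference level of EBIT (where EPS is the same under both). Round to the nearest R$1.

At indifference, (EBIT − 75,000)(1 − t)/1,230,000 = (EBIT − 459,000)(1 − t)/960,000.
The (1 − t) factor cancels: (EBIT − 75,000) × 960,000 = (EBIT − 459,000) × 1,230,000.
EBIT × (1,230,000 − 960,000) = 459,000 × 1,230,000 − 75,000 × 960,000 = 492,570,000,000, so EBIT = 492,570,000,000 ÷ 270,000 = 1,824,333.33.

R$1,824,333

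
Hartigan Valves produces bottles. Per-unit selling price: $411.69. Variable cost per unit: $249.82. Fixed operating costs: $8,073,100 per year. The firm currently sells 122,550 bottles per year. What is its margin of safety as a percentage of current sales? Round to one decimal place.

Each unit contributes $411.69 − $249.82 = $161.87. Break-even units = $8,073,100 ÷ $161.87 = 49,873.97; break-even revenue = 49,873.97 × $411.69 = $20,532,615.92.
Current sales = 122,550 × $411.69 = $50,452,609.50.
Margin of safety = ($50,452,609.50 − $20,532,615.92) ÷ $50,452,609.50 = 59.3%.

59.3%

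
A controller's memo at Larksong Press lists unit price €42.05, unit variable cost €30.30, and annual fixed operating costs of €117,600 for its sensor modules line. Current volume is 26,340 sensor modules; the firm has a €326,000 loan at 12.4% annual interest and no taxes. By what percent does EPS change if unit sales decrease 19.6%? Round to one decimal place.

At 26,340 units, contribution = 26,340 × €11.75 = €309,495.00.
EBIT = €309,495.00 − €117,600 = €191,895.00.
After interest of €40,424.00, pre-tax earnings = €151,471.00.
Degree of combined leverage = contribution ÷ (EBIT − I) = €309,495.00 ÷ €151,471.00 = 2.0433.
EPS therefore changes by 2.0433 × (-19.6%) = -40.0%.

-40.0%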